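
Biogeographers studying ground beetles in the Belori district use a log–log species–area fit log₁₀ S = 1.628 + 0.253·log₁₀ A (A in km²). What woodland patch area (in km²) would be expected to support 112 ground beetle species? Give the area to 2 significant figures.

112 = 42.46 × A^0.253  ⇒  A^0.253 = 112/42.46 = 2.638
ln A = ln(2.638) / 0.253 = 0.9699 / 0.253 = 3.8336
A = e^3.8336 ≈ 46.23 km²

46 km²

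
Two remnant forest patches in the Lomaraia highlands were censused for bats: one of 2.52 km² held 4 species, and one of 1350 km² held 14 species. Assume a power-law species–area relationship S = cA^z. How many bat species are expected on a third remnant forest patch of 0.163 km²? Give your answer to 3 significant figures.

z = ln(14/4) / ln(1350/2.52) = 1.2528 / 6.2836 = 0.1994
c = 4 / 2.52^0.1994 = 4 / 1.202 = 3.327
S₃ = 3.327 × 0.163^0.1994 = 3.327 × 0.6965 ≈ 2.317

2.32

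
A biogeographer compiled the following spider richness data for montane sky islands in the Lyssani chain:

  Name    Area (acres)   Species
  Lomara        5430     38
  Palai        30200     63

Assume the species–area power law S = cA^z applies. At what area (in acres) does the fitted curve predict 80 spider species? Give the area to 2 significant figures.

z = ln(63/38) / ln(30200/5430) = 0.5055 / 1.7159 = 0.2946
c = 38 / 5430^0.2946 = 38 / 12.6 = 3.016
A = (80/3.016)^(1/0.2946) ⇒ ln A = ln(26.53)/0.2946 = 11.1264
A = e^11.1264 ≈ 67943 acres

68000 acres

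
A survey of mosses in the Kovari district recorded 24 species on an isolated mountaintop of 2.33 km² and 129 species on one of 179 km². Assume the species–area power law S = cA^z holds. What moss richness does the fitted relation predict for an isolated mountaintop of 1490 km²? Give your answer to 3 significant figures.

293

z = ln(129/24) / ln(179/2.33) = 1.6818 / 4.3415 = 0.3874
c = 24 / 2.33^0.3874 = 24 / 1.388 = 17.29
S₃ = 17.29 × 1490^0.3874 = 17.29 × 16.95 ≈ 293.2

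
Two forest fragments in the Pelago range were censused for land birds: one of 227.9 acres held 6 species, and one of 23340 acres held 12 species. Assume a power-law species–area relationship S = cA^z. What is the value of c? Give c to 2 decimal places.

2.66

z = ln(S₂/S₁) / ln(A₂/A₁) = ln(12/6) / ln(23340/227.9) = 0.6931 / 4.6290 = 0.1497
c = S₁ / A₁^z = 6 / 227.9^0.1497 = 6 / 2.254 = 2.661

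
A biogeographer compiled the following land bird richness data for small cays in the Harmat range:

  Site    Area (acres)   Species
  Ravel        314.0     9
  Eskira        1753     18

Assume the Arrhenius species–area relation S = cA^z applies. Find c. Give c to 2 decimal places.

0.89

z = ln(S₂/S₁) / ln(A₂/A₁) = ln(18/9) / ln(1753/314) = 0.6931 / 1.7197 = 0.4031
c = S₁ / A₁^z = 9 / 314^0.4031 = 9 / 10.15 = 0.8868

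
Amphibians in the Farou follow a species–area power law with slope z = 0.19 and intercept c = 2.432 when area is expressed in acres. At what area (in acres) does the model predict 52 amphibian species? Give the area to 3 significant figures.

10000000 acres

52 = 2.432 × A^0.19  ⇒  A^0.19 = 52/2.432 = 21.38
ln A = ln(21.38) / 0.19 = 3.0625 / 0.19 = 16.1186
A = e^16.1186 ≈ 10004821 acres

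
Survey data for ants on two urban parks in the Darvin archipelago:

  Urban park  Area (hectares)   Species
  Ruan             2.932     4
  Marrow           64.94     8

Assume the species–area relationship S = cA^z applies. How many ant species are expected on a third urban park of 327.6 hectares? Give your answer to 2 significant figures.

z = ln(8/4) / ln(64.94/2.932) = 0.6931 / 3.0978 = 0.2238
c = 4 / 2.932^0.2238 = 4 / 1.272 = 3.144
S₃ = 3.144 × 327.6^0.2238 = 3.144 × 3.654 ≈ 11.49

11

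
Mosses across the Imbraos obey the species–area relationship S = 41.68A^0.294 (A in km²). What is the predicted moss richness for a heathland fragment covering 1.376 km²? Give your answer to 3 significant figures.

45.8

S = 41.68 × 1.376^0.294
ln S = ln 41.68 + 0.294 × ln 1.376 = 3.7300 + 0.294 × 0.3192 = 3.8239
S = e^3.8239 ≈ 45.78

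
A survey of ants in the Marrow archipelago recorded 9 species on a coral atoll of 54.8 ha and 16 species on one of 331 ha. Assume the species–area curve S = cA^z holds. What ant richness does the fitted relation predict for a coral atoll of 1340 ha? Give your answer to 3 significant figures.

25.0

z = ln(16/9) / ln(331/54.8) = 0.5754 / 1.7984 = 0.3199
c = 9 / 54.8^0.3199 = 9 / 3.6 = 2.5
S₃ = 2.5 × 1340^0.3199 = 2.5 × 10.01 ≈ 25.03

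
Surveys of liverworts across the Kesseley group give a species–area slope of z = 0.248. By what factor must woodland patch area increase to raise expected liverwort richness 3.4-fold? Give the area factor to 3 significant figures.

139

(A₂/A₁)^0.248 = 3.4, so A₂/A₁ = 3.4^(1/0.248) = 3.4^4.032
ln(A₂/A₁) = ln 3.4 / 0.248 = 1.2238 / 0.248 = 4.9346
A₂/A₁ = e^4.9346 ≈ 139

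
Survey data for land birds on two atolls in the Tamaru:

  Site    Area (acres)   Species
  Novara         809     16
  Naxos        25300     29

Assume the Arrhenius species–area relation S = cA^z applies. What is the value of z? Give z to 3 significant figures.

Taking logs: ln S = ln c + z ln A, so z = (ln S₂ − ln S₁)/(ln A₂ − ln A₁).
z = ln(29/16) / ln(25300/809) = ln(1.812) / ln(31.27) = 0.5947 / 3.4428 = 0.1727

0.173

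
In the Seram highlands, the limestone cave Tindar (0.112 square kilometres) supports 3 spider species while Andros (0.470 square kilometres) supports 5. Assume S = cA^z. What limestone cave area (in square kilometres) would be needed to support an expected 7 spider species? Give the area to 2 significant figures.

1.2 square kilometres

z = ln(5/3) / ln(0.47/0.112) = 0.5108 / 1.4342 = 0.3562
c = 3 / 0.112^0.3562 = 3 / 0.4585 = 6.543
A = (7/6.543)^(1/0.3562) ⇒ ln A = ln(1.07)/0.3562 = 0.1897
A = e^0.1897 ≈ 1.209 square kilometres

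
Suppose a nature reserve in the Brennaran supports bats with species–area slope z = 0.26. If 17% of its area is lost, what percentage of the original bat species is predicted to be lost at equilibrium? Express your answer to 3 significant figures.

S_new/S_old = (A_new/A_old)^z = 0.83^0.26
= exp(0.26 × ln 0.83) = exp(0.26 × -0.1863) = exp(-0.0484) ≈ 0.9527
Fraction lost = 1 − 0.9527 = 0.04729

4.73%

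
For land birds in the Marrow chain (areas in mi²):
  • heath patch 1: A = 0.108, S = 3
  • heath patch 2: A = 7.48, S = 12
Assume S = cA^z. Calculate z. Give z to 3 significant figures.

0.327

Taking logs: ln S = ln c + z ln A, so z = (ln S₂ − ln S₁)/(ln A₂ − ln A₁).
z = ln(12/3) / ln(7.48/0.108) = ln(4) / ln(69.26) = 1.3863 / 4.2379 = 0.3271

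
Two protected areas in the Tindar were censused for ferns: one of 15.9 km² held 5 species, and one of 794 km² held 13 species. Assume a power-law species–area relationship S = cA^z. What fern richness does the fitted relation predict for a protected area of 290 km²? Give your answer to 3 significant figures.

z = ln(13/5) / ln(794/15.9) = 0.9555 / 3.9108 = 0.2443
c = 5 / 15.9^0.2443 = 5 / 1.966 = 2.544
S₃ = 2.544 × 290^0.2443 = 2.544 × 3.996 ≈ 10.16

10.2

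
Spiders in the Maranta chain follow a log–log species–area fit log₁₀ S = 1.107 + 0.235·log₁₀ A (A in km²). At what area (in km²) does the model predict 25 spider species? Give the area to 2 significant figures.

17 km²

25 = 12.79 × A^0.235  ⇒  A^0.235 = 25/12.79 = 1.954
ln A = ln(1.954) / 0.235 = 0.6699 / 0.235 = 2.8507
A = e^2.8507 ≈ 17.3 km²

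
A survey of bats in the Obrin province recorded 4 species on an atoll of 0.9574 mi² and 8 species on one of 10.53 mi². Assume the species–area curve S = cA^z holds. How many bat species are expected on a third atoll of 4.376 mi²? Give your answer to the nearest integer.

z = ln(8/4) / ln(10.53/0.9574) = 0.6931 / 2.3978 = 0.2891
c = 4 / 0.9574^0.2891 = 4 / 0.9875 = 4.051
S₃ = 4.051 × 4.376^0.2891 = 4.051 × 1.532 ≈ 6.207

6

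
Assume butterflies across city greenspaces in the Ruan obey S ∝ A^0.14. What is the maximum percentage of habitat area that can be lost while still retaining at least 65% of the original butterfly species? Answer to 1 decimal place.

95.4%

Need (A_new/A_old)^0.14 = 0.65, so A_new/A_old = 0.65^(1/0.14) = 0.65^7.143
ln(A_new/A_old) = ln 0.65 / 0.14 = -0.4308 / 0.14 = -3.0770
A_new/A_old = e^-3.0770 ≈ 0.0461
Fraction that can be lost = 1 − 0.0461 = 0.9539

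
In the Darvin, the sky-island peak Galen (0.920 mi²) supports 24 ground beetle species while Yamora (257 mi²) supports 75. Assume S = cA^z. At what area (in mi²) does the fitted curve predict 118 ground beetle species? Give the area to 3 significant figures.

z = ln(75/24) / ln(257/0.92) = 1.1394 / 5.6325 = 0.2023
c = 24 / 0.92^0.2023 = 24 / 0.9833 = 24.41
A = (118/24.41)^(1/0.2023) ⇒ ln A = ln(4.834)/0.2023 = 7.7893
A = e^7.7893 ≈ 2415 mi²

2410 mi²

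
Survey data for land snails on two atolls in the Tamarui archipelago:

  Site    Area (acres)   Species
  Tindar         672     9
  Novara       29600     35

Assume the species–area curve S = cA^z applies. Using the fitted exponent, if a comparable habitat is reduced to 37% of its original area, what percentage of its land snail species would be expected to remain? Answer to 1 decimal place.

70.0%

z = ln(35/9) / ln(29600/672) = 1.3581 / 3.7853 = 0.3588
S_new/S_old = (A_new/A_old)^z = 0.37^0.3588 = exp(0.3588 × -0.9943) = 0.7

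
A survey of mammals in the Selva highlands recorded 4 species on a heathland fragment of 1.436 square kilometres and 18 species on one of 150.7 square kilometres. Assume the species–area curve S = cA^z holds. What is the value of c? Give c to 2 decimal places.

z = ln(S₂/S₁) / ln(A₂/A₁) = ln(18/4) / ln(150.7/1.436) = 1.5041 / 4.6534 = 0.3232
c = S₁ / A₁^z = 4 / 1.436^0.3232 = 4 / 1.124 = 3.558

3.56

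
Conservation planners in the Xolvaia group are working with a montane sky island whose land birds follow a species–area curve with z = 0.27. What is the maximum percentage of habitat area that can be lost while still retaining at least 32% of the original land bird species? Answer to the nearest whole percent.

99%

Need (A_new/A_old)^0.27 = 0.32, so A_new/A_old = 0.32^(1/0.27) = 0.32^3.704
ln(A_new/A_old) = ln 0.32 / 0.27 = -1.1394 / 0.27 = -4.2201
A_new/A_old = e^-4.2201 ≈ 0.0147
Fraction that can be lost = 1 − 0.0147 = 0.9853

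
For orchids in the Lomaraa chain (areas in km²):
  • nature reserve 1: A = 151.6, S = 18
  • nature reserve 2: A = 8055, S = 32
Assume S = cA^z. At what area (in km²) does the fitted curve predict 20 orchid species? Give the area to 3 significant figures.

314 km²

z = ln(32/18) / ln(8055/151.6) = 0.5754 / 3.9728 = 0.1448
c = 18 / 151.6^0.1448 = 18 / 2.069 = 8.699
A = (20/8.699)^(1/0.1448) ⇒ ln A = ln(2.299)/0.1448 = 5.7487
A = e^5.7487 ≈ 313.8 km²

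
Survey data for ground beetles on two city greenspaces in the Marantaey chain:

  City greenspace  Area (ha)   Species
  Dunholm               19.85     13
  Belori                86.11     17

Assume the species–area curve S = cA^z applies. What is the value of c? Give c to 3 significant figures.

7.53

z = ln(S₂/S₁) / ln(A₂/A₁) = ln(17/13) / ln(86.11/19.85) = 0.2683 / 1.4674 = 0.1828
c = S₁ / A₁^z = 13 / 19.85^0.1828 = 13 / 1.727 = 7.528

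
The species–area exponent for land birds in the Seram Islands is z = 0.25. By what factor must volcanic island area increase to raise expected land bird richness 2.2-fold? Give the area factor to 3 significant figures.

(A₂/A₁)^0.25 = 2.2, so A₂/A₁ = 2.2^(1/0.25) = 2.2^4
ln(A₂/A₁) = ln 2.2 / 0.25 = 0.7885 / 0.25 = 3.1538
A₂/A₁ = e^3.1538 ≈ 23.43

23.4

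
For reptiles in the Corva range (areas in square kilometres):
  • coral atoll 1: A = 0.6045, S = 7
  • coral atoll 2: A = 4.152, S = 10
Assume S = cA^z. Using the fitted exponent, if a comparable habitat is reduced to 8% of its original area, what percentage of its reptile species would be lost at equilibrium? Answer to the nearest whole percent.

37%

z = ln(10/7) / ln(4.152/0.6045) = 0.3567 / 1.9269 = 0.1851
S_new/S_old = (A_new/A_old)^z = 0.08^0.1851 = exp(0.1851 × -2.5257) = 0.6266
Fraction lost = 1 − 0.6266 = 0.3734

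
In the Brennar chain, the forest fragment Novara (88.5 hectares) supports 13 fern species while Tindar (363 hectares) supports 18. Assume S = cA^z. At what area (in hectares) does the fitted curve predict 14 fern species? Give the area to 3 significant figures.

z = ln(18/13) / ln(363/88.5) = 0.3254 / 1.4114 = 0.2306
c = 13 / 88.5^0.2306 = 13 / 2.811 = 4.624
A = (14/4.624)^(1/0.2306) ⇒ ln A = ln(3.028)/0.2306 = 4.8044
A = e^4.8044 ≈ 122 hectares

122 hectares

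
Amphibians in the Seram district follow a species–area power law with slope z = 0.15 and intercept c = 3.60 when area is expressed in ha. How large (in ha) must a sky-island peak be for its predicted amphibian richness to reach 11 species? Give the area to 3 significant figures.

1710 ha

11 = 3.6 × A^0.15  ⇒  A^0.15 = 11/3.6 = 3.056
ln A = ln(3.056) / 0.15 = 1.1170 / 0.15 = 7.4464
A = e^7.4464 ≈ 1714 ha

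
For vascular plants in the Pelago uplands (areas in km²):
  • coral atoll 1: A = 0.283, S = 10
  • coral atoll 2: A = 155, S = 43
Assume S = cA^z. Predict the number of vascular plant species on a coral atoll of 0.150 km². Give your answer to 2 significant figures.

8.6

z = ln(43/10) / ln(155/0.283) = 1.4586 / 6.3057 = 0.2313
c = 10 / 0.283^0.2313 = 10 / 0.7468 = 13.39
S₃ = 13.39 × 0.15^0.2313 = 13.39 × 0.6448 ≈ 8.634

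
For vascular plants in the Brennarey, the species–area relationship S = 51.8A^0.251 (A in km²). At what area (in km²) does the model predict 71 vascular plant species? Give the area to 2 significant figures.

71 = 51.8 × A^0.251  ⇒  A^0.251 = 71/51.8 = 1.371
ln A = ln(1.371) / 0.251 = 0.3153 / 0.251 = 1.2561
A = e^1.2561 ≈ 3.512 km²

3.5 km²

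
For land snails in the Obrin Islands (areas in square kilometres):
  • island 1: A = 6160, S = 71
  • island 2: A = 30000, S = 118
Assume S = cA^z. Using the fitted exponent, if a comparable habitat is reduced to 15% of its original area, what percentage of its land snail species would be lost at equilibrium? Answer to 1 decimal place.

z = ln(118/71) / ln(30000/6160) = 0.5080 / 1.5831 = 0.3209
S_new/S_old = (A_new/A_old)^z = 0.15^0.3209 = exp(0.3209 × -1.8971) = 0.544
Fraction lost = 1 − 0.544 = 0.456

45.6%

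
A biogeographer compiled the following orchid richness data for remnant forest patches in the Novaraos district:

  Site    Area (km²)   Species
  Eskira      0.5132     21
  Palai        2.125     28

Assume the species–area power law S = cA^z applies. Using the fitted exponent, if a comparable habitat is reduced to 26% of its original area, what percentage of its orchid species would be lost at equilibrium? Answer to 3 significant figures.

23.9%

z = ln(28/21) / ln(2.125/0.5132) = 0.2877 / 1.4209 = 0.2025
S_new/S_old = (A_new/A_old)^z = 0.26^0.2025 = exp(0.2025 × -1.3471) = 0.7613
Fraction lost = 1 − 0.7613 = 0.2387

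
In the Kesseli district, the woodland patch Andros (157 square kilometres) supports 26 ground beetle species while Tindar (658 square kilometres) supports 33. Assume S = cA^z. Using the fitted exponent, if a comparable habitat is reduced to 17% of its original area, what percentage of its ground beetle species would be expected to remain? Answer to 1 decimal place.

z = ln(33/26) / ln(658/157) = 0.2384 / 1.4330 = 0.1664
S_new/S_old = (A_new/A_old)^z = 0.17^0.1664 = exp(0.1664 × -1.7720) = 0.7447

74.5%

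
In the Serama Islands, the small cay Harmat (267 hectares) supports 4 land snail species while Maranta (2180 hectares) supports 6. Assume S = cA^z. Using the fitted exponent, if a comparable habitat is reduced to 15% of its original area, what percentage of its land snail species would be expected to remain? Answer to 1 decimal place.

z = ln(6/4) / ln(2180/267) = 0.4055 / 2.0998 = 0.1931
S_new/S_old = (A_new/A_old)^z = 0.15^0.1931 = exp(0.1931 × -1.8971) = 0.6933

69.3%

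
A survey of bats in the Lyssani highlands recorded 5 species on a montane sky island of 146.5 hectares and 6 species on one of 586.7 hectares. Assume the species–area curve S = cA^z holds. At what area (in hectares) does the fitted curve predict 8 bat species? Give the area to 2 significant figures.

5200 hectares

z = ln(6/5) / ln(586.7/146.5) = 0.1823 / 1.3875 = 0.1314
c = 5 / 146.5^0.1314 = 5 / 1.926 = 2.596
A = (8/2.596)^(1/0.1314) ⇒ ln A = ln(3.081)/0.1314 = 8.5638
A = e^8.5638 ≈ 5239 hectares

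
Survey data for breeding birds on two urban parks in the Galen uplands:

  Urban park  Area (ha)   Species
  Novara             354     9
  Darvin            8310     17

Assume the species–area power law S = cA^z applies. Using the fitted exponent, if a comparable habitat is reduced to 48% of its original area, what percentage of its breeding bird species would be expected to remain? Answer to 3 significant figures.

86.3%

z = ln(17/9) / ln(8310/354) = 0.6360 / 3.1559 = 0.2015
S_new/S_old = (A_new/A_old)^z = 0.48^0.2015 = exp(0.2015 × -0.7340) = 0.8625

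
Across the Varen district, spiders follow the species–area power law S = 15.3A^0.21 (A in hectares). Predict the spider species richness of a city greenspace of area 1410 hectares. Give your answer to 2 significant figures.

S = 15.3 × 1410^0.21
ln S = ln 15.3 + 0.21 × ln 1410 = 2.7279 + 0.21 × 7.2513 = 4.2506
S = e^4.2506 ≈ 70.15

70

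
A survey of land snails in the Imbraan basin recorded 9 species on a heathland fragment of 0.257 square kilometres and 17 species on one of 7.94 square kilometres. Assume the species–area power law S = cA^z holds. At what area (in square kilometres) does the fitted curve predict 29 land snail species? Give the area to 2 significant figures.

140 square kilometres

z = ln(17/9) / ln(7.94/0.257) = 0.6360 / 3.4306 = 0.1854
c = 9 / 0.257^0.1854 = 9 / 0.7773 = 11.58
A = (29/11.58)^(1/0.1854) ⇒ ln A = ln(2.505)/0.1854 = 4.9528
A = e^4.9528 ≈ 141.6 square kilometres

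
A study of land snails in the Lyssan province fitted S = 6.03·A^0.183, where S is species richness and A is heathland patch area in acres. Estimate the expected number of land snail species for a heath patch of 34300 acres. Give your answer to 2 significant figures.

41

S = 6.03 × 34300^0.183
ln S = ln 6.03 + 0.183 × ln 34300 = 1.7967 + 0.183 × 10.4429 = 3.7078
S = e^3.7078 ≈ 40.76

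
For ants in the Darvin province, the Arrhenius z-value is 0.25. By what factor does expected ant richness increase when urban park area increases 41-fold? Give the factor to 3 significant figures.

S₂/S₁ = (A₂/A₁)^z = 41^0.25
ln(S₂/S₁) = 0.25 × ln 41 = 0.25 × 3.7136 = 0.9284
S₂/S₁ = e^0.9284 ≈ 2.53

2.53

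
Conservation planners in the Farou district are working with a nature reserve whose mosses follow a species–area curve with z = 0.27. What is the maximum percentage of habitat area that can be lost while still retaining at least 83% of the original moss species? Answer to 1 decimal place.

Need (A_new/A_old)^0.27 = 0.83, so A_new/A_old = 0.83^(1/0.27) = 0.83^3.704
ln(A_new/A_old) = ln 0.83 / 0.27 = -0.1863 / 0.27 = -0.6901
A_new/A_old = e^-0.6901 ≈ 0.5015
Fraction that can be lost = 1 − 0.5015 = 0.4985

49.8%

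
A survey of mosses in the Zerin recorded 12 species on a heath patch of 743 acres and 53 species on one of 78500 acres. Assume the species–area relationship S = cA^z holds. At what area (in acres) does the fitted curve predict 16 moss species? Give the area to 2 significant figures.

z = ln(53/12) / ln(78500/743) = 1.4854 / 4.6602 = 0.3187
c = 12 / 743^0.3187 = 12 / 8.224 = 1.459
A = (16/1.459)^(1/0.3187) ⇒ ln A = ln(10.97)/0.3187 = 7.5133
A = e^7.5133 ≈ 1832 acres

1800 acres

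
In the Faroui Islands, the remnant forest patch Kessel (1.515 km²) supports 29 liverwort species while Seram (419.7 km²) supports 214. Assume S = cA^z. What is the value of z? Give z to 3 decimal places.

Taking logs: ln S = ln c + z ln A, so z = (ln S₂ − ln S₁)/(ln A₂ − ln A₁).
z = ln(214/29) / ln(419.7/1.515) = ln(7.379) / ln(277) = 1.9987 / 5.6241 = 0.3554

0.355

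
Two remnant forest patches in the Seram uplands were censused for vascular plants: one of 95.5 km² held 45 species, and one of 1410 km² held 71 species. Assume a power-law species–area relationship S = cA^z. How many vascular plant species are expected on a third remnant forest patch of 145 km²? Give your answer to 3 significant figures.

48.3

z = ln(71/45) / ln(1410/95.5) = 0.4560 / 2.6922 = 0.1694
c = 45 / 95.5^0.1694 = 45 / 2.165 = 20.79
S₃ = 20.79 × 145^0.1694 = 20.79 × 2.323 ≈ 48.3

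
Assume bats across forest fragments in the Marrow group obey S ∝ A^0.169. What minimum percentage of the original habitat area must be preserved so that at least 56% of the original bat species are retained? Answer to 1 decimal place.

3.2%

Need (A_new/A_old)^0.169 = 0.56, so A_new/A_old = 0.56^(1/0.169) = 0.56^5.917
ln(A_new/A_old) = ln 0.56 / 0.169 = -0.5798 / 0.169 = -3.4309
A_new/A_old = e^-3.4309 ≈ 0.03236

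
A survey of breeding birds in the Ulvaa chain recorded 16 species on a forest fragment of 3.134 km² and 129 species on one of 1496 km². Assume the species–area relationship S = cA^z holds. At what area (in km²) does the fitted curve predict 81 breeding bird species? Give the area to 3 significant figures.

378 km²

z = ln(129/16) / ln(1496/3.134) = 2.0872 / 6.1682 = 0.3384
c = 16 / 3.134^0.3384 = 16 / 1.472 = 10.87
A = (81/10.87)^(1/0.3384) ⇒ ln A = ln(7.451)/0.3384 = 5.9353
A = e^5.9353 ≈ 378.2 km²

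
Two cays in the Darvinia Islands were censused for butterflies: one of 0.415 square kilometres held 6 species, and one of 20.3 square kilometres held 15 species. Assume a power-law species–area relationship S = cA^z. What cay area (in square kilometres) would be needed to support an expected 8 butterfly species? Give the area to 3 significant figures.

z = ln(15/6) / ln(20.3/0.415) = 0.9163 / 3.8901 = 0.2355
c = 6 / 0.415^0.2355 = 6 / 0.8129 = 7.381
A = (8/7.381)^(1/0.2355) ⇒ ln A = ln(1.084)/0.2355 = 0.3419
A = e^0.3419 ≈ 1.408 square kilometres

1.41 square kilometres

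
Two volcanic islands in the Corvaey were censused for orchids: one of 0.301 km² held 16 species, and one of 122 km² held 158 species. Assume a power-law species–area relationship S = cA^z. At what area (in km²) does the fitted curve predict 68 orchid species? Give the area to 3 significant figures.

z = ln(158/16) / ln(122/0.301) = 2.2900 / 6.0047 = 0.3814
c = 16 / 0.301^0.3814 = 16 / 0.6326 = 25.29
A = (68/25.29)^(1/0.3814) ⇒ ln A = ln(2.689)/0.3814 = 2.5933
A = e^2.5933 ≈ 13.37 km²

13.4 km²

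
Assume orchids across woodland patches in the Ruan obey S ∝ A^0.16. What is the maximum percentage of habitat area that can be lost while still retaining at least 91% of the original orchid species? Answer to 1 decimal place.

44.5%

Need (A_new/A_old)^0.16 = 0.91, so A_new/A_old = 0.91^(1/0.16) = 0.91^6.25
ln(A_new/A_old) = ln 0.91 / 0.16 = -0.0943 / 0.16 = -0.5894
A_new/A_old = e^-0.5894 ≈ 0.5546
Fraction that can be lost = 1 − 0.5546 = 0.4454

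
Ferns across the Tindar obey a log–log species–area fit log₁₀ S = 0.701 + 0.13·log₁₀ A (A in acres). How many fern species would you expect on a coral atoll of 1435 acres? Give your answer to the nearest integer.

S = 5.023 × 1435^0.13
ln S = ln 5.023 + 0.13 × ln 1435 = 1.6141 + 0.13 × 7.2689 = 2.5591
S = e^2.5591 ≈ 12.92

13 species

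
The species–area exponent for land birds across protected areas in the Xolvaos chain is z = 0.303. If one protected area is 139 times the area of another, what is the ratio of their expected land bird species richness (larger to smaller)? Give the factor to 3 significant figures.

S₂/S₁ = (A₂/A₁)^z = 139^0.303
ln(S₂/S₁) = 0.303 × ln 139 = 0.303 × 4.9345 = 1.4951
S₂/S₁ = e^1.4951 ≈ 4.46

4.46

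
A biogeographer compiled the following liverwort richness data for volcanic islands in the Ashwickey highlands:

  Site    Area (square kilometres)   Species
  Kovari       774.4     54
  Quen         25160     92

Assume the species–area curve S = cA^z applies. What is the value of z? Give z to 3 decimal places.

Taking logs: ln S = ln c + z ln A, so z = (ln S₂ − ln S₁)/(ln A₂ − ln A₁).
z = ln(92/54) / ln(25160/774.4) = ln(1.704) / ln(32.49) = 0.5328 / 3.4809 = 0.1531

0.153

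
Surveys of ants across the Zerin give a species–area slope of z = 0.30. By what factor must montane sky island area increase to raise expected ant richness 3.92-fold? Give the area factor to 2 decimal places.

94.98

(A₂/A₁)^0.3 = 3.92, so A₂/A₁ = 3.92^(1/0.3) = 3.92^3.333
ln(A₂/A₁) = ln 3.92 / 0.3 = 1.3661 / 0.3 = 4.5536
A₂/A₁ = e^4.5536 ≈ 94.98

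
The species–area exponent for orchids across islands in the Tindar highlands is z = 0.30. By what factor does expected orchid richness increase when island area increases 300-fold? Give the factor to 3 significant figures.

5.54

S₂/S₁ = (A₂/A₁)^z = 300^0.3
ln(S₂/S₁) = 0.3 × ln 300 = 0.3 × 5.7038 = 1.7111
S₂/S₁ = e^1.7111 ≈ 5.535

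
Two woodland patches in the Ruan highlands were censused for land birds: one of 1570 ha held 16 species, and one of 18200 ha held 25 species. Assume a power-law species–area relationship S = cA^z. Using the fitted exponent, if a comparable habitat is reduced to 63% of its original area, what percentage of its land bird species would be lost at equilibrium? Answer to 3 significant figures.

8.07%

z = ln(25/16) / ln(18200/1570) = 0.4463 / 2.4503 = 0.1821
S_new/S_old = (A_new/A_old)^z = 0.63^0.1821 = exp(0.1821 × -0.4620) = 0.9193
Fraction lost = 1 − 0.9193 = 0.08071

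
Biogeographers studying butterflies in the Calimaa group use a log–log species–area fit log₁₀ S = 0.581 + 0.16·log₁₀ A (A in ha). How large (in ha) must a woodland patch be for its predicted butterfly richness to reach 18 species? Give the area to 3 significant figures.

16400 ha

18 = 3.811 × A^0.16  ⇒  A^0.16 = 18/3.811 = 4.724
ln A = ln(4.724) / 0.16 = 1.5526 / 0.16 = 9.7036
A = e^9.7036 ≈ 16376 ha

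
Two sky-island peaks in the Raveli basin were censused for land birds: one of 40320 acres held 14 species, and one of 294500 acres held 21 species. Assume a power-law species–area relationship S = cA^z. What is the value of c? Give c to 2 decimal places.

z = ln(S₂/S₁) / ln(A₂/A₁) = ln(21/14) / ln(294500/40320) = 0.4055 / 1.9884 = 0.2039
c = S₁ / A₁^z = 14 / 40320^0.2039 = 14 / 8.692 = 1.611

1.61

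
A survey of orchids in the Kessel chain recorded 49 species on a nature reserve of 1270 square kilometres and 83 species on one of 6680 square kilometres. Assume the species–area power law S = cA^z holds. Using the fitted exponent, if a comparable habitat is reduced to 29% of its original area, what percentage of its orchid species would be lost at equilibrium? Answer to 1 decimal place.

z = ln(83/49) / ln(6680/1270) = 0.5270 / 1.6601 = 0.3175
S_new/S_old = (A_new/A_old)^z = 0.29^0.3175 = exp(0.3175 × -1.2379) = 0.675
Fraction lost = 1 − 0.675 = 0.325

32.5%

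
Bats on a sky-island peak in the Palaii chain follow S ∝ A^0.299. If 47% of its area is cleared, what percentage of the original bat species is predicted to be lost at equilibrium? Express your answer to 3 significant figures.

S_new/S_old = (A_new/A_old)^z = 0.53^0.299
= exp(0.299 × ln 0.53) = exp(0.299 × -0.6349) = exp(-0.1898) ≈ 0.8271
Fraction lost = 1 − 0.8271 = 0.1729

17.3%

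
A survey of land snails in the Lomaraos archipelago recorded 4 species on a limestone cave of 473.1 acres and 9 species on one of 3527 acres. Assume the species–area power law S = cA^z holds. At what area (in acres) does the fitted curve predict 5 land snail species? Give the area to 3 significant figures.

z = ln(9/4) / ln(3527/473.1) = 0.8109 / 2.0089 = 0.4037
c = 4 / 473.1^0.4037 = 4 / 12.02 = 0.3329
A = (5/0.3329)^(1/0.4037) ⇒ ln A = ln(15.02)/0.4037 = 6.7121
A = e^6.7121 ≈ 822.3 acres

822 acres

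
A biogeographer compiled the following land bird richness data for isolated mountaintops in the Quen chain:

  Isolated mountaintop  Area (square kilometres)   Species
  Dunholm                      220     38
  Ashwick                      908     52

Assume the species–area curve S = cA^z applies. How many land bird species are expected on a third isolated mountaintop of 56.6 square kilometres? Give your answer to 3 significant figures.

z = ln(52/38) / ln(908/220) = 0.3137 / 1.4176 = 0.2213
c = 38 / 220^0.2213 = 38 / 3.298 = 11.52
S₃ = 11.52 × 56.6^0.2213 = 11.52 × 2.442 ≈ 28.14

28.1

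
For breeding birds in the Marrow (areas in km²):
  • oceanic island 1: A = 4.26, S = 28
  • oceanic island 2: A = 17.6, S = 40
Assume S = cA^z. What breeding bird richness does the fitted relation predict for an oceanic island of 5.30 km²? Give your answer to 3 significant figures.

z = ln(40/28) / ln(17.6/4.26) = 0.3567 / 1.4186 = 0.2514
c = 28 / 4.26^0.2514 = 28 / 1.44 = 19.45
S₃ = 19.45 × 5.3^0.2514 = 19.45 × 1.521 ≈ 29.58

29.6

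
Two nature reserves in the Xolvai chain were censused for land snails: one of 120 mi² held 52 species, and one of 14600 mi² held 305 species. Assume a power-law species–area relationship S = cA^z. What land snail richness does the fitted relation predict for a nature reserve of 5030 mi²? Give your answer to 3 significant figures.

206

z = ln(305/52) / ln(14600/120) = 1.7691 / 4.8013 = 0.3685
c = 52 / 120^0.3685 = 52 / 5.836 = 8.911
S₃ = 8.911 × 5030^0.3685 = 8.911 × 23.11 ≈ 206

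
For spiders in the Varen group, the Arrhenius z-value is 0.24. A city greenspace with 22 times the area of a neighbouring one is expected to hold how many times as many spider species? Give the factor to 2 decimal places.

S₂/S₁ = (A₂/A₁)^z = 22^0.24
ln(S₂/S₁) = 0.24 × ln 22 = 0.24 × 3.0910 = 0.7419
S₂/S₁ = e^0.7419 ≈ 2.1

2.10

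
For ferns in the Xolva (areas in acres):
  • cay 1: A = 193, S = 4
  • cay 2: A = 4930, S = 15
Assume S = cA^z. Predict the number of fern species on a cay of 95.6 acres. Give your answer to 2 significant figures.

z = ln(15/4) / ln(4930/193) = 1.3218 / 3.2404 = 0.4079
c = 4 / 193^0.4079 = 4 / 8.556 = 0.4675
S₃ = 0.4675 × 95.6^0.4079 = 0.4675 × 6.424 ≈ 3.003

3.0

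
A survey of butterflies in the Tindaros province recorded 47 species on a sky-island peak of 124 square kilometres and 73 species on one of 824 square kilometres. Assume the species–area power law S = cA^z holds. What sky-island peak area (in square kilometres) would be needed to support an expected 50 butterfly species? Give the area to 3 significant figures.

162 square kilometres

z = ln(73/47) / ln(824/124) = 0.4403 / 1.8939 = 0.2325
c = 47 / 124^0.2325 = 47 / 3.067 = 15.32
A = (50/15.32)^(1/0.2325) ⇒ ln A = ln(3.263)/0.2325 = 5.0864
A = e^5.0864 ≈ 161.8 square kilometres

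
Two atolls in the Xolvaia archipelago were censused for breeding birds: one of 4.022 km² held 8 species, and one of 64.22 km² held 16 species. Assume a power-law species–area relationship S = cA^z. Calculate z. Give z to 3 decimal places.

0.250

Taking logs: ln S = ln c + z ln A, so z = (ln S₂ − ln S₁)/(ln A₂ − ln A₁).
z = ln(16/8) / ln(64.22/4.022) = ln(2) / ln(15.97) = 0.6931 / 2.7705 = 0.2502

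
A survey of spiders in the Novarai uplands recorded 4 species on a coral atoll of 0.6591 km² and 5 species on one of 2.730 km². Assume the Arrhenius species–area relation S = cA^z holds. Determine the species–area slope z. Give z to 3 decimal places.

Taking logs: ln S = ln c + z ln A, so z = (ln S₂ − ln S₁)/(ln A₂ − ln A₁).
z = ln(5/4) / ln(2.73/0.6591) = ln(1.25) / ln(4.142) = 0.2231 / 1.4212 = 0.1570

0.157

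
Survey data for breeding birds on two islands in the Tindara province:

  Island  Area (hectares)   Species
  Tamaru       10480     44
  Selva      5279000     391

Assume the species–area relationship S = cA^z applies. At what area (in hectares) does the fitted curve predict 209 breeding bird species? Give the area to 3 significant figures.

z = ln(391/44) / ln(5279000/10480) = 2.1845 / 6.2220 = 0.3511
c = 44 / 10480^0.3511 = 44 / 25.79 = 1.706
A = (209/1.706)^(1/0.3511) ⇒ ln A = ln(122.5)/0.3511 = 13.6952
A = e^13.6952 ≈ 886634 hectares

887000 hectares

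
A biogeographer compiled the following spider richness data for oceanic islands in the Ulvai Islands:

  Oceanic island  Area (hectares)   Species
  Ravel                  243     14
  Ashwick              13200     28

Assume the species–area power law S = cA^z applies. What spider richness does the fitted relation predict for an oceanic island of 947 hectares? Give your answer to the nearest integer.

18

z = ln(28/14) / ln(13200/243) = 0.6931 / 3.9949 = 0.1735
c = 14 / 243^0.1735 = 14 / 2.594 = 5.398
S₃ = 5.398 × 947^0.1735 = 5.398 × 3.284 ≈ 17.73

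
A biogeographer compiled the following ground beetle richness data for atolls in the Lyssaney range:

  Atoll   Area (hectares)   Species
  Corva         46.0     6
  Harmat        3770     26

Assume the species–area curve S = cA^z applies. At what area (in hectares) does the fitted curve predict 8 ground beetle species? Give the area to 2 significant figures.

110 hectares

z = ln(26/6) / ln(3770/46) = 1.4663 / 4.4062 = 0.3328
c = 6 / 46^0.3328 = 6 / 3.576 = 1.678
A = (8/1.678)^(1/0.3328) ⇒ ln A = ln(4.767)/0.3328 = 4.6931
A = e^4.6931 ≈ 109.2 hectares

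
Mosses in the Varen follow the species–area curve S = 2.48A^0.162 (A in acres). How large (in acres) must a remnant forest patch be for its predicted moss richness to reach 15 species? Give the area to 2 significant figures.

67000 acres

15 = 2.48 × A^0.162  ⇒  A^0.162 = 15/2.48 = 6.048
ln A = ln(6.048) / 0.162 = 1.7998 / 0.162 = 11.1098
A = e^11.1098 ≈ 66824 acres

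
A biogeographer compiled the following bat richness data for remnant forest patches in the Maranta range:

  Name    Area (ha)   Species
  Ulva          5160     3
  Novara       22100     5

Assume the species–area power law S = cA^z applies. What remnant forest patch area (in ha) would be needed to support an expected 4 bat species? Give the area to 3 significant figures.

11700 ha

z = ln(5/3) / ln(22100/5160) = 0.5108 / 1.4546 = 0.3512
c = 3 / 5160^0.3512 = 3 / 20.13 = 0.1491
A = (4/0.1491)^(1/0.3512) ⇒ ln A = ln(26.84)/0.3512 = 9.3679
A = e^9.3679 ≈ 11707 ha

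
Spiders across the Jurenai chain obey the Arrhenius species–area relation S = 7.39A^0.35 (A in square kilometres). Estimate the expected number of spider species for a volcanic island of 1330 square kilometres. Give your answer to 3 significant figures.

S = 7.39 × 1330^0.35
ln S = ln 7.39 + 0.35 × ln 1330 = 2.0001 + 0.35 × 7.1929 = 4.5177
S = e^4.5177 ≈ 91.62

91.6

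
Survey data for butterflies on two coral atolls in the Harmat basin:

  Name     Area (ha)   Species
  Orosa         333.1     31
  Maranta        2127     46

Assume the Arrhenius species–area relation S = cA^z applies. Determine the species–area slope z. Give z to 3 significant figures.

Taking logs: ln S = ln c + z ln A, so z = (ln S₂ − ln S₁)/(ln A₂ − ln A₁).
z = ln(46/31) / ln(2127/333.1) = ln(1.484) / ln(6.385) = 0.3947 / 1.8540 = 0.2129

0.213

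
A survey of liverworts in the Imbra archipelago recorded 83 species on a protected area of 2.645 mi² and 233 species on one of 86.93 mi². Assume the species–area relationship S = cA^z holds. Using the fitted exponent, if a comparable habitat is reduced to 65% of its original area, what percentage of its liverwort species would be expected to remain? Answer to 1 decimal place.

z = ln(233/83) / ln(86.93/2.645) = 1.0322 / 3.4924 = 0.2956
S_new/S_old = (A_new/A_old)^z = 0.65^0.2956 = exp(0.2956 × -0.4308) = 0.8805

88.0%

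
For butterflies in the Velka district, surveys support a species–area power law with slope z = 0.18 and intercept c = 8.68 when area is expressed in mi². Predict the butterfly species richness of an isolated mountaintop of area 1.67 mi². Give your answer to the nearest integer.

10

S = 8.68 × 1.67^0.18
ln S = ln 8.68 + 0.18 × ln 1.67 = 2.1610 + 0.18 × 0.5128 = 2.2533
S = e^2.2533 ≈ 9.519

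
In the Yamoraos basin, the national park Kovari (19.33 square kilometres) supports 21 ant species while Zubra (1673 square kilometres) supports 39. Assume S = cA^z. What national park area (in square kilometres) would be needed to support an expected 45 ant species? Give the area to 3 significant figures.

4690 square kilometres

z = ln(39/21) / ln(1673/19.33) = 0.6190 / 4.4607 = 0.1388
c = 21 / 19.33^0.1388 = 21 / 1.508 = 13.92
A = (45/13.92)^(1/0.1388) ⇒ ln A = ln(3.232)/0.1388 = 8.4535
A = e^8.4535 ≈ 4692 square kilometres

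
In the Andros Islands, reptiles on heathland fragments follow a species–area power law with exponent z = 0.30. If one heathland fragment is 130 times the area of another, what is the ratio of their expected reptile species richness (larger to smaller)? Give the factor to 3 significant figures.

4.31

S₂/S₁ = (A₂/A₁)^z = 130^0.3
ln(S₂/S₁) = 0.3 × ln 130 = 0.3 × 4.8675 = 1.4603
S₂/S₁ = e^1.4603 ≈ 4.307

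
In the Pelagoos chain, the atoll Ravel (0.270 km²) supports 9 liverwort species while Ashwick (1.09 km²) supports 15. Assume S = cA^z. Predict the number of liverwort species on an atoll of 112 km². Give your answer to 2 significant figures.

82

z = ln(15/9) / ln(1.09/0.27) = 0.5108 / 1.3955 = 0.3660
c = 9 / 0.27^0.3660 = 9 / 0.6192 = 14.53
S₃ = 14.53 × 112^0.3660 = 14.53 × 5.625 ≈ 81.75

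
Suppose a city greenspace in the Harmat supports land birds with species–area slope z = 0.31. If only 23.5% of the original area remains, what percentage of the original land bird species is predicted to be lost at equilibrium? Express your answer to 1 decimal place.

S_new/S_old = (A_new/A_old)^z = 0.235^0.31
= exp(0.31 × ln 0.235) = exp(0.31 × -1.4482) = exp(-0.4489) ≈ 0.6383
Fraction lost = 1 − 0.6383 = 0.3617

36.2%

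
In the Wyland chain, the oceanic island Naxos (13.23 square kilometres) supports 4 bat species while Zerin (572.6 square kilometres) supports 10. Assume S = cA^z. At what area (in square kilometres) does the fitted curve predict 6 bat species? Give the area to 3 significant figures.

70.1 square kilometres

z = ln(10/4) / ln(572.6/13.23) = 0.9163 / 3.7677 = 0.2432
c = 4 / 13.23^0.2432 = 4 / 1.874 = 2.135
A = (6/2.135)^(1/0.2432) ⇒ ln A = ln(2.811)/0.2432 = 4.2497
A = e^4.2497 ≈ 70.09 square kilometres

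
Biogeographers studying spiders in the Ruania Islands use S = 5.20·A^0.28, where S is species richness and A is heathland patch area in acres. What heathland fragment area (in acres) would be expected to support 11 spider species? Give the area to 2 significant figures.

11 = 5.2 × A^0.28  ⇒  A^0.28 = 11/5.2 = 2.115
ln A = ln(2.115) / 0.28 = 0.7492 / 0.28 = 2.6758
A = e^2.6758 ≈ 14.52 acres

15 acres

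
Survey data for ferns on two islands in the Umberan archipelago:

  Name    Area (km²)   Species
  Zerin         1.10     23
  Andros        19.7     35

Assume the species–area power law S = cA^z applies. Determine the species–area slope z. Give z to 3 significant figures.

Taking logs: ln S = ln c + z ln A, so z = (ln S₂ − ln S₁)/(ln A₂ − ln A₁).
z = ln(35/23) / ln(19.7/1.1) = ln(1.522) / ln(17.91) = 0.4199 / 2.8853 = 0.1455

0.146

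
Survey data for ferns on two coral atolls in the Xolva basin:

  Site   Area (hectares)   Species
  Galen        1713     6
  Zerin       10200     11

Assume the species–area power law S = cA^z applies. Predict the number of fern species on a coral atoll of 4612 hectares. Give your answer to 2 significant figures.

8.4

z = ln(11/6) / ln(10200/1713) = 0.6061 / 1.7841 = 0.3397
c = 6 / 1713^0.3397 = 6 / 12.55 = 0.4781
S₃ = 0.4781 × 4612^0.3397 = 0.4781 × 17.57 ≈ 8.4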